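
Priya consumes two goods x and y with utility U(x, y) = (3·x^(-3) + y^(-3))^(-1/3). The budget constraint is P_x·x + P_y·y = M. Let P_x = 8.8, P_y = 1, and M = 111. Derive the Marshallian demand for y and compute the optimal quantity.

y* = 14.3704

MU_x ∝ 3·x^(-4), MU_y ∝ y^(-4), so MRS = 3·(y/x)^(4) = P_x/P_y.
Hence y/x = ((1/3)·P_x/P_y)^(1/(4)), i.e. raised to the 0.25 power.
With the ratio pinned down, the budget gives x* = M/(P_x + P_y·(y/x)) and y* = (y/x)·x*.
Numerically y/x = 1.308701, so x* = 111/(8.8 + 1·1.308701) = 10.9806 and y* = 1.308701·10.9806 = 14.3704.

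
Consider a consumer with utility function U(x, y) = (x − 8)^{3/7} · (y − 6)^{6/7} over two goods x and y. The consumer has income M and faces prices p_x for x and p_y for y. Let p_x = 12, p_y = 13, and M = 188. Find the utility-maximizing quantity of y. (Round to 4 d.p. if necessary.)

MRS = (1/2)·(y−6)/(x−8). Tangency with p_x/p_y gives y−6 = 2·(p_x/p_y)·(x−8).
Substituting into the budget: x* = 8 + 1/3·(M − 8·p_x − 6·p_y)/p_x, and y* = 6 + 2/3·(…)/p_y.
Discretionary income = 188 − 8·12 − 6·13 = 14; y* = 6 + 2/3·14/13 = 6.7179.

y* = 6.7179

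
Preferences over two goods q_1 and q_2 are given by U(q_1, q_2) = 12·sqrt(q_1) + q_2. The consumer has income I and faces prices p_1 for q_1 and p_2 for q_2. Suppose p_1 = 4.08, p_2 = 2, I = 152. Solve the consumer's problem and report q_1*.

q_1* = 8.6505

Thus q_1* = (6·p_2/p_1)² — independent of I — with the rest of income spent on q_2.
Plugging in: q_1* = (6·2/4.08)² = 8.6505.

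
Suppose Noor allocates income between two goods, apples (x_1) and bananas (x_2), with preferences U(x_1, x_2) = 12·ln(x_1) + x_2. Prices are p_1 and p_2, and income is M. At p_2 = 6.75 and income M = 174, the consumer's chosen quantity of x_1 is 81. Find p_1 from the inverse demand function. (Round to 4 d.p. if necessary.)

p_1 = 1

Set MRS = p_1/p_2: (12/x_1)/1 = p_1/p_2.
So x_1*(p_1,p_2) = 12·p_2/p_1, independent of income; and x_2* = (M − 12·p_2)/p_2.
Set x_1* = 81 in the demand function and solve for p_1: p_1 = 1.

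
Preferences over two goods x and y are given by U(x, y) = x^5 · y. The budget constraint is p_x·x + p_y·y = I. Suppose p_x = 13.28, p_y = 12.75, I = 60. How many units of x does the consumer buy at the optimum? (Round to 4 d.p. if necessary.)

Demand: x*(p_x,p_y,I) = 5/6·I/p_x and y* = 1/6·I/p_y.
At p_x=13.28, p_y=12.75, I=60: x* = 5/6·60/13.28 = 3.7651.

x* = 3.7651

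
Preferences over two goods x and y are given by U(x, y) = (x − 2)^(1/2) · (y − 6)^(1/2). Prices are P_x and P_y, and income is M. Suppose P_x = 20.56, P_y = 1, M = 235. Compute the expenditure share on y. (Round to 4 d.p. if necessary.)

Let x' = x−2, y' = y−6. MRS = y'/x' = P_x/P_y.
Substituting into the budget: x* = 2 + 0.5·(M − 2·P_x − 6·P_y)/P_x, and y* = 6 + 0.5·(…)/P_y.
Discretionary income = 235 − 2·20.56 − 6·1 = 187.88; x* = 2 + 0.5·187.88/20.56 = 6.5691; y* = 6 + 0.5·187.88/1 = 99.94.
Expenditure on y: 1·99.94 = 99.94; share = 0.4253.

share on y = 0.4253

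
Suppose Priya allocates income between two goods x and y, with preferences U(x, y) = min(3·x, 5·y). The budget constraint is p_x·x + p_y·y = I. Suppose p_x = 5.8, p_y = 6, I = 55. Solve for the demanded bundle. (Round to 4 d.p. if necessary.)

Leontief preferences: the optimum is at the kink where x/5 = y/3, i.e. y = (3/5)·x.
Budget: p_x·x + p_y·(3/5)·x = I, so (5·p_x + 3·p_y)·x = 5·I.
Demand: x*(p_x,p_y,I) = 5·I/(5·p_x + 3·p_y), y* = 3·I/(5·p_x + 3·p_y).
Here 5·5.8 + 3·6 = 47, giving x* = 5.8511 and y* = 3.5106.

x* = 5.8511, y* = 3.5106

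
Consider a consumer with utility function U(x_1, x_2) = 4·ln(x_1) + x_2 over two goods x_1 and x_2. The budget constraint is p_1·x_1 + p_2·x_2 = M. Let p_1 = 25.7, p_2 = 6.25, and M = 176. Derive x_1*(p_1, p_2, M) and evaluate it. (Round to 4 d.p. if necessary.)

Set MRS = p_1/p_2: (4/x_1)/1 = p_1/p_2.
So x_1*(p_1,p_2) = 4·p_2/p_1, independent of income; and x_2* = (M − 4·p_2)/p_2.
At the given prices: x_1* = 4·6.25/25.7 = 0.9728.

x_1* = 0.9728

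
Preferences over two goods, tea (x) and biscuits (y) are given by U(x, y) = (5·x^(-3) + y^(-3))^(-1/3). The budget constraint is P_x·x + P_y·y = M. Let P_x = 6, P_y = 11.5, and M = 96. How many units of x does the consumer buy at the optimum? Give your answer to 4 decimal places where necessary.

x* = 7.6579

From the CES first-order condition, 5·(y/x)^(4) = P_x/P_y.
Hence y/x = ((1/5)·P_x/P_y)^(1/(4)), i.e. raised to the 0.25 power.
Substitute y = (y/x)·x into the budget: x* = M/(P_x + P_y·(y/x)).
Numerically y/x = 0.568357, so x* = 96/(6 + 11.5·0.568357) = 7.6579.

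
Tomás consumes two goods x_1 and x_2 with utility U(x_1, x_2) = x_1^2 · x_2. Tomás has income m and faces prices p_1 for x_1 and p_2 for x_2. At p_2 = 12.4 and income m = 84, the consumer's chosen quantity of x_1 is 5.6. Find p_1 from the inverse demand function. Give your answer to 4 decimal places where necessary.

The MRS is 2·x_2/x_1. Set MRS = p_1/p_2.
Rearranging, p_2·x_2 = (1/2)·p_1·x_1. Substituting into the budget gives p_1·x_1·(1 + (1/2)) = m.
Demand: x_1*(p_1,p_2,m) = 2/3·m/p_1 and x_2* = 1/3·m/p_2.
Set x_1* = 5.6 in the demand function and solve for p_1: p_1 = 10.

p_1 = 10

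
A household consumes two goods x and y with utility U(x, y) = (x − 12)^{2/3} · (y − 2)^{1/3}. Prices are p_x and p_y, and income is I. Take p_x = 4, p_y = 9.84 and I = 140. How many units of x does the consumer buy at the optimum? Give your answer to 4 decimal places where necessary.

x* = 24.0533

Discretionary income = 140 − 12·4 − 2·9.84 = 72.32; x* = 12 + 2/3·72.32/4 = 24.0533.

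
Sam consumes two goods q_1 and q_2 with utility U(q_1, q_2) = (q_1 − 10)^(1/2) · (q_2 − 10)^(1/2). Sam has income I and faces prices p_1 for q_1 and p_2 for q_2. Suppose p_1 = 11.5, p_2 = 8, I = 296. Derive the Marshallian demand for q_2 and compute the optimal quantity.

Let q_1' = q_1−10, q_2' = q_2−10. MRS = q_2'/q_1' = p_1/p_2.
After buying the subsistence bundle (10, 10), a share 0.5 of the remaining income goes to q_1: q_1* = 10 + 0.5·(I − 10p_1 − 10p_2)/p_1.
Discretionary income = 296 − 10·11.5 − 10·8 = 101; q_2* = 10 + 0.5·101/8 = 16.3125.

q_2* = 16.3125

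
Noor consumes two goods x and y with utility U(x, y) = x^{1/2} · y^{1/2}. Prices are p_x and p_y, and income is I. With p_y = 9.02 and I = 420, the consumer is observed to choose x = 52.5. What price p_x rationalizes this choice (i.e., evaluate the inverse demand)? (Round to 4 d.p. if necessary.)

The MRS is y/x. Set MRS = p_x/p_y.
So 0.5·p_y·y = 0.5·p_x·x; combined with the budget, a share 0.5 of income goes to x.
Demand: x*(p_x,p_y,I) = 0.5·I/p_x and y* = 0.5·I/p_y.
Set x* = 52.5 in the demand function and solve for p_x: p_x = 4.

p_x = 4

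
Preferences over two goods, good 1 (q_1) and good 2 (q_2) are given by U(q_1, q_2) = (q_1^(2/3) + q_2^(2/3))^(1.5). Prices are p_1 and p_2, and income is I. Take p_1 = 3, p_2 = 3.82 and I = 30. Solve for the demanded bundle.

With the ratio pinned down, the budget gives q_1* = I/(p_1 + p_2·(q_2/q_1)) and q_2* = (q_2/q_1)·q_1*.
Numerically q_2/q_1 = 0.484366, so q_1* = 30/(3 + 3.82·0.484366) = 6.1852 and q_2* = 0.484366·6.1852 = 2.9959.

q_1* = 6.1852, q_2* = 2.9959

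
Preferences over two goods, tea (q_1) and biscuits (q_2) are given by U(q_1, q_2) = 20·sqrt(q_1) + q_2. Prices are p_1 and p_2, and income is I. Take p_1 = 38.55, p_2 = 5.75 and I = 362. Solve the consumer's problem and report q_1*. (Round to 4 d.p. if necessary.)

q_1* = 2.2248

Utility is quasi-linear in q_2; the FOC for q_1 is 10/√q_1 = p_1/p_2.
Solve: √q_1 = 10·p_2/p_1, so q_1*(p_1,p_2) = (10·p_2/p_1)², and q_2* = (I − p_1·q_1*)/p_2.
Plugging in: q_1* = (10·5.75/38.55)² = 2.2248.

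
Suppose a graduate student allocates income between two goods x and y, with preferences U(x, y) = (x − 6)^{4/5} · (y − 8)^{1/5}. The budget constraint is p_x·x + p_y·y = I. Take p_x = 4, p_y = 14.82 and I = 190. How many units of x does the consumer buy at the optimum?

MRS = 4·(y−8)/(x−6). Tangency with p_x/p_y gives y−8 = (1/4)·(p_x/p_y)·(x−6).
Substituting into the budget: x* = 6 + 0.8·(I − 6·p_x − 8·p_y)/p_x, and y* = 8 + 0.2·(…)/p_y.
Discretionary income = 190 − 6·4 − 8·14.82 = 47.44; x* = 6 + 0.8·47.44/4 = 15.488.

x* = 15.488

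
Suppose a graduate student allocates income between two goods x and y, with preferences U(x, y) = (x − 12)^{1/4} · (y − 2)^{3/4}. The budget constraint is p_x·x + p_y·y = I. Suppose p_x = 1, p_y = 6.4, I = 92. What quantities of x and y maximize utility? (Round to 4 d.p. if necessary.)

x* = 28.8, y* = 9.875

MRS = (1/3)·(y−2)/(x−12). Tangency with p_x/p_y gives y−2 = 3·(p_x/p_y)·(x−12).
Substituting into the budget: x* = 12 + 0.25·(I − 12·p_x − 2·p_y)/p_x, and y* = 2 + 0.75·(…)/p_y.
Discretionary income = 92 − 12·1 − 2·6.4 = 67.2; x* = 12 + 0.25·67.2/1 = 28.8; y* = 2 + 0.75·67.2/6.4 = 9.875.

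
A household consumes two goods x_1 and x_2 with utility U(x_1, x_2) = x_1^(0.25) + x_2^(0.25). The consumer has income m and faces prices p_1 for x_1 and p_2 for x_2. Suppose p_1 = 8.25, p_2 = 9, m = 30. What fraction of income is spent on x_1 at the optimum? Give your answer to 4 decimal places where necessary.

share on x_1 = 0.5073

Numerically x_2/x_1 = 0.890462, so x_1* = 30/(8.25 + 9·0.890462) = 1.8445 and x_2* = 0.890462·1.8445 = 1.6425.
Expenditure on x_1: 8.25·1.8445 = 15.2175; share = 0.5073.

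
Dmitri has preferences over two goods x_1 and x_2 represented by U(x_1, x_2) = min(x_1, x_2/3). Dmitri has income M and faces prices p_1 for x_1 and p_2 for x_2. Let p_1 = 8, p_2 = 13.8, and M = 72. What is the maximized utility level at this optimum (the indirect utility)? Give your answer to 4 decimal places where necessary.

Leontief preferences: the optimum is at the kink where x_1/1 = x_2/3, i.e. x_2 = 3·x_1.
Budget: p_1·x_1 + p_2·3·x_1 = M, so (p_1 + 3·p_2)·x_1 = M.
Demand: x_1*(p_1,p_2,M) = M/(p_1 + 3·p_2), x_2* = 3·M/(p_1 + 3·p_2).
Here 8 + 3·13.8 = 49.4, giving x_1* = 1.4575 and x_2* = 4.3725.
Utility at the optimum: U(1.4575, 4.3725) = 1.4575.

V = 1.4575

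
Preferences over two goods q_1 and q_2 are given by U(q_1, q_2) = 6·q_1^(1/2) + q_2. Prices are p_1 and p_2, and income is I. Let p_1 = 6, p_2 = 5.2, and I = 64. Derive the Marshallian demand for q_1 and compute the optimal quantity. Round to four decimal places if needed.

q_1* = 6.76

Plugging in: q_1* = (3·5.2/6)² = 6.76.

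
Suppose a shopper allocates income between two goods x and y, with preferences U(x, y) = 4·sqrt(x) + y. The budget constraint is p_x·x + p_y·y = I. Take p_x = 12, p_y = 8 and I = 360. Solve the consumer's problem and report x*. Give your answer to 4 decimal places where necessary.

Thus x* = (2·p_y/p_x)² — independent of I — with the rest of income spent on y.
Plugging in: x* = (2·8/12)² = 1.7778.

x* = 1.7778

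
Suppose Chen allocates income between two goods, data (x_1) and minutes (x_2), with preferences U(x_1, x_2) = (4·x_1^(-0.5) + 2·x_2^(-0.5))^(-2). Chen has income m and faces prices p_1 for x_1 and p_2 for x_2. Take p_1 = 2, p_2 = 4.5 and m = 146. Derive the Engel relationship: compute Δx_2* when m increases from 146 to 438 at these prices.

Numerically x_2/x_1 = 0.366881, so x_1* = 146/(2 + 4.5·0.366881) = 39.9894 and x_2* = 0.366881·39.9894 = 14.6714.
At m' = 438: x_2* = 44.0141. Change: 44.0141 − 14.6714 = 29.3427.

Δx_2* = 29.3427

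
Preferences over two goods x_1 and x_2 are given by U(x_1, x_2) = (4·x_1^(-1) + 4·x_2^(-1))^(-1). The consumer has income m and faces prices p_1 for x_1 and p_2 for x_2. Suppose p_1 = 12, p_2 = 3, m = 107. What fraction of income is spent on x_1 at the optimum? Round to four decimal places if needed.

MRS = MU_x_1/MU_x_2 = (x_2/x_1)^(2). Set equal to p_1/p_2.
Hence x_2/x_1 = (p_1/p_2)^(1/(2)), i.e. raised to the 0.5 power.
Substitute x_2 = (x_2/x_1)·x_1 into the budget: x_1* = m/(p_1 + p_2·(x_2/x_1)).
Numerically x_2/x_1 = 2, so x_1* = 107/(12 + 3·2) = 5.9444 and x_2* = 2·5.9444 = 11.8889.
Expenditure on x_1: 12·5.9444 = 71.3333; share = 0.6667.

share on x_1 = 0.6667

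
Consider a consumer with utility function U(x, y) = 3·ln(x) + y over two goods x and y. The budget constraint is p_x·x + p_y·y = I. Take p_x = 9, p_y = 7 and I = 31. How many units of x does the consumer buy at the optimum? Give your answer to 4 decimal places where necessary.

x* = 2.3333

Set MRS = p_x/p_y: (3/x)/1 = p_x/p_y.
So x*(p_x,p_y) = 3·p_y/p_x, independent of income; and y* = (I − 3·p_y)/p_y.
At the given prices: x* = 3·7/9 = 2.3333.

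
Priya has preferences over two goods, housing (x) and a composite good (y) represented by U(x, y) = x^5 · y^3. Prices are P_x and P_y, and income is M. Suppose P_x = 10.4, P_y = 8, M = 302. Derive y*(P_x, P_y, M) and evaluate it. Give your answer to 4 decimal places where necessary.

y* = 14.1562

The MRS is (5/3)·y/x. Set MRS = P_x/P_y.
So 5·P_y·y = 3·P_x·x; combined with the budget, a share 0.625 of income goes to x.
Demand: x*(P_x,P_y,M) = 0.625·M/P_x and y* = 0.375·M/P_y.
At P_x=10.4, P_y=8, M=302: y* = 0.375·302/8 = 14.1562.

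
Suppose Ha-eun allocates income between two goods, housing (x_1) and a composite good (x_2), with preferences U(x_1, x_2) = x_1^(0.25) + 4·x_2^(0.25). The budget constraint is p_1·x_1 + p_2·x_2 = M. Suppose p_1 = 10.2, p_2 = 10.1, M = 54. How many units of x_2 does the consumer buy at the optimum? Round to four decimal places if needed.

x_2* = 4.6211

MRS = MU_x_1/MU_x_2 = (1/4)·(x_2/x_1)^(0.75). Set equal to p_1/p_2.
Hence x_2/x_1 = (4·p_1/p_2)^(1/(0.75)), i.e. raised to the 4/3 power.
With the ratio pinned down, the budget gives x_1* = M/(p_1 + p_2·(x_2/x_1)) and x_2* = (x_2/x_1)·x_1*.
Numerically x_2/x_1 = 6.433565, so x_1* = 54/(10.2 + 10.1·6.433565) = 0.7183 and x_2* = 6.433565·0.7183 = 4.6211.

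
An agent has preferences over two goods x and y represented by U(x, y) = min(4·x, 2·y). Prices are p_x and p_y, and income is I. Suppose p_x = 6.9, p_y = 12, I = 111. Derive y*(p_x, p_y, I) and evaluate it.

With perfect complements, no substitution: consume in ratio x:y = 2:4.
Budget: p_x·x + p_y·2·x = I, so (2·p_x + 4·p_y)·x = 2·I.
Demand: x*(p_x,p_y,I) = 2·I/(2·p_x + 4·p_y), y* = 4·I/(2·p_x + 4·p_y).
Here 2·6.9 + 4·12 = 61.8, giving y* = 7.1845.

y* = 7.1845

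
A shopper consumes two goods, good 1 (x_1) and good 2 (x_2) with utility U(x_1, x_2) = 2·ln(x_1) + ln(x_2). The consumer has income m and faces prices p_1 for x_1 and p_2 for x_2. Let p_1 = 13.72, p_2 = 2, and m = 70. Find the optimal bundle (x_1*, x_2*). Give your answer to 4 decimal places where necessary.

Tangency: MRS = 2·x_2/x_1 = p_1/p_2.
Rearranging, p_2·x_2 = (1/2)·p_1·x_1. Substituting into the budget gives p_1·x_1·(1 + (1/2)) = m.
Demand: x_1*(p_1,p_2,m) = 2/3·m/p_1 and x_2* = 1/3·m/p_2.
At p_1=13.72, p_2=2, m=70: x_1* = 2/3·70/13.72 = 3.4014, x_2* = 11.6667.

x_1* = 3.4014, x_2* = 11.6667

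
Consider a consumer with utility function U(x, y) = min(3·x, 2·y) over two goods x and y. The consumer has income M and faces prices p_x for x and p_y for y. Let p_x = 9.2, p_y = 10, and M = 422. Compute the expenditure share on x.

share on x = 0.3802

Demand: x*(p_x,p_y,M) = 2·M/(2·p_x + 3·p_y), y* = 3·M/(2·p_x + 3·p_y).
Here 2·9.2 + 3·10 = 48.4, giving x* = 17.438 and y* = 26.157.
Expenditure on x: 9.2·17.438 = 160.4298; share = 0.3802.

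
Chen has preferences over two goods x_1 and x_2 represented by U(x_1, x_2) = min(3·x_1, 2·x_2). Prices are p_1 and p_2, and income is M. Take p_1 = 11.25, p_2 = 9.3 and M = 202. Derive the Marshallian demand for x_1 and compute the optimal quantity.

x_1* = 8.0159

Leontief preferences: the optimum is at the kink where x_1/2 = x_2/3, i.e. x_2 = (3/2)·x_1.
Budget: p_1·x_1 + p_2·(3/2)·x_1 = M, so (2·p_1 + 3·p_2)·x_1 = 2·M.
Demand: x_1*(p_1,p_2,M) = 2·M/(2·p_1 + 3·p_2), x_2* = 3·M/(2·p_1 + 3·p_2).
Here 2·11.25 + 3·9.3 = 50.4, giving x_1* = 8.0159.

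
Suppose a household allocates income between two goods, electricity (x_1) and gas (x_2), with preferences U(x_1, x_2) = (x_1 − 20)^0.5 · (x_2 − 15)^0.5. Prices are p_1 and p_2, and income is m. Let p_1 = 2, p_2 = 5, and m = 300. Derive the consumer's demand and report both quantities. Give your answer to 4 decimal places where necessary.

This is Cobb-Douglas in (x_1−20, x_2−15): tangency gives 0.5·p_2·(x_2−15) = 0.5·p_1·(x_1−20).
Substituting into the budget: x_1* = 20 + 0.5·(m − 20·p_1 − 15·p_2)/p_1, and x_2* = 15 + 0.5·(…)/p_2.
Discretionary income = 300 − 20·2 − 15·5 = 185; x_1* = 20 + 0.5·185/2 = 66.25; x_2* = 15 + 0.5·185/5 = 33.5.

x_1* = 66.25, x_2* = 33.5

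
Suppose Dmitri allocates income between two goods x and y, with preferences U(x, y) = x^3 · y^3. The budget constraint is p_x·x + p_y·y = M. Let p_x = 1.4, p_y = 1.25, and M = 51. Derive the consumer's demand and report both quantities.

Tangency: MRS = y/x = p_x/p_y.
Rearranging, p_y·y = p_x·x. Substituting into the budget gives p_x·x·(1 + 1) = M.
Demand: x*(p_x,p_y,M) = 0.5·M/p_x and y* = 0.5·M/p_y.
At p_x=1.4, p_y=1.25, M=51: x* = 0.5·51/1.4 = 18.2143, y* = 20.4.

x* = 18.2143, y* = 20.4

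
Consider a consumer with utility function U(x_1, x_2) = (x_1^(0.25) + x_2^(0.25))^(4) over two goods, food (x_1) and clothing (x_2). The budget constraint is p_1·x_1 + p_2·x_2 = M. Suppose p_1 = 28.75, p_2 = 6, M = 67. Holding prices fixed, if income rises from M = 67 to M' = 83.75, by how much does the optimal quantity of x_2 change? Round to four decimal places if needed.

MU_x_1 ∝ x_1^(-0.75), MU_x_2 ∝ x_2^(-0.75), so MRS = (x_2/x_1)^(0.75) = p_1/p_2.
Hence x_2/x_1 = (p_1/p_2)^(1/(0.75)), i.e. raised to the 4/3 power.
Substitute x_2 = (x_2/x_1)·x_1 into the budget: x_1* = M/(p_1 + p_2·(x_2/x_1)).
Numerically x_2/x_1 = 8.078216, so x_1* = 67/(28.75 + 6·8.078216) = 0.8677 and x_2* = 8.078216·0.8677 = 7.0091.
At M' = 83.75: x_2* = 8.7614. Change: 8.7614 − 7.0091 = 1.7523.

Δx_2* = 1.7523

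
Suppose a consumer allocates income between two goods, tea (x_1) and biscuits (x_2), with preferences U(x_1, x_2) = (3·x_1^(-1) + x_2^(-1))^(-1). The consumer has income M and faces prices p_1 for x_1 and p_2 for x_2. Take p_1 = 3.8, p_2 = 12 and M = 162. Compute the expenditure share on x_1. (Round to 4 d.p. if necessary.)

Substitute x_2 = (x_2/x_1)·x_1 into the budget: x_1* = M/(p_1 + p_2·(x_2/x_1)).
Numerically x_2/x_1 = 0.324893, so x_1* = 162/(3.8 + 12·0.324893) = 21.0425 and x_2* = 0.324893·21.0425 = 6.8366.
Expenditure on x_1: 3.8·21.0425 = 79.9614; share = 0.4936.

share on x_1 = 0.4936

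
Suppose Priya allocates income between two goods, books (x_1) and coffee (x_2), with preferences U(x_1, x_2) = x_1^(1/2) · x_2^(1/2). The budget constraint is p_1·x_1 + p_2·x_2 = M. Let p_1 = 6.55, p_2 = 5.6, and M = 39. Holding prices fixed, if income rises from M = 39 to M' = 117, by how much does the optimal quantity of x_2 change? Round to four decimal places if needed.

MU_x_1/MU_x_2 = (0.5·x_2)/(0.5·x_1); tangency sets this equal to p_1/p_2.
So 0.5·p_2·x_2 = 0.5·p_1·x_1; combined with the budget, a share 0.5 of income goes to x_1.
Demand: x_1*(p_1,p_2,M) = 0.5·M/p_1 and x_2* = 0.5·M/p_2.
At p_1=6.55, p_2=5.6, M=39: x_2* = 0.5·39/5.6 = 3.4821.
At M' = 117: x_2* = 10.4464. Change: 10.4464 − 3.4821 = 6.9643.

Δx_2* = 6.9643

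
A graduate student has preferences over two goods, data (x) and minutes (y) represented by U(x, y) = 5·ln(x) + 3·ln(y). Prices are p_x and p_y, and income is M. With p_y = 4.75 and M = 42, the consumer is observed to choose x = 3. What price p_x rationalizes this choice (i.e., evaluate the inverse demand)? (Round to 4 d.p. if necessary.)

MU_x/MU_y = (5·y)/(3·x); tangency sets this equal to p_x/p_y.
Rearranging, p_y·y = (3/5)·p_x·x. Substituting into the budget gives p_x·x·(1 + (3/5)) = M.
Demand: x*(p_x,p_y,M) = 0.625·M/p_x and y* = 0.375·M/p_y.
Set x* = 3 in the demand function and solve for p_x: p_x = 8.75.

p_x = 8.75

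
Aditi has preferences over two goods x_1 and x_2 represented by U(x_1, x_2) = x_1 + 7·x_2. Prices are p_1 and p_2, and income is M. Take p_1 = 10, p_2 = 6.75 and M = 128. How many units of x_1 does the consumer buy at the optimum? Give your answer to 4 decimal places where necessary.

x_1* = 0

Linear utility — the consumer picks whichever good has higher MU/price: 1/10 = 0.1 vs 7/6.75 = 1.037.
x_2 gives more utility per dollar, so spend all income on x_2: x_2* = M/p_2, x_1* = 0.
Numerically: x_1* = 0, x_2* = 18.963.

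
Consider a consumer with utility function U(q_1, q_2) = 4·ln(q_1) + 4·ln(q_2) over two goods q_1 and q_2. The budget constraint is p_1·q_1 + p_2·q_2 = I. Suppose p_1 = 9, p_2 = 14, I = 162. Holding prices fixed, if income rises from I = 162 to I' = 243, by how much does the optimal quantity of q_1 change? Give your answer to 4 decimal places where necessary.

Δq_1* = 4.5

Demand: q_1*(p_1,p_2,I) = 0.5·I/p_1 and q_2* = 0.5·I/p_2.
At p_1=9, p_2=14, I=162: q_1* = 0.5·162/9 = 9.
At I' = 243: q_1* = 13.5. Change: 13.5 − 9 = 4.5.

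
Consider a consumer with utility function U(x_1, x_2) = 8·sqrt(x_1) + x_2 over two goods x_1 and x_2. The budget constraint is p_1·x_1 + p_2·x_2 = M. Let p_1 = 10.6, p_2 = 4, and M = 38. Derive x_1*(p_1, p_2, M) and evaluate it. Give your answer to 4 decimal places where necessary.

Utility is quasi-linear in x_2; the FOC for x_1 is 4/√x_1 = p_1/p_2.
Solve: √x_1 = 4·p_2/p_1, so x_1*(p_1,p_2) = (4·p_2/p_1)², and x_2* = (M − p_1·x_1*)/p_2.
Plugging in: x_1* = (4·4/10.6)² = 2.2784.

x_1* = 2.2784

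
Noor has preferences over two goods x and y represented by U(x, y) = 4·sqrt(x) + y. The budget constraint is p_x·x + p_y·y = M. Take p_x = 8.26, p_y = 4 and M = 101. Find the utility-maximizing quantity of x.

x* = 0.938

Set MRS = p_x/p_y: 2·x^(−1/2) = p_x/p_y.
Thus x* = (2·p_y/p_x)² — independent of M — with the rest of income spent on y.
Plugging in: x* = (2·4/8.26)² = 0.938.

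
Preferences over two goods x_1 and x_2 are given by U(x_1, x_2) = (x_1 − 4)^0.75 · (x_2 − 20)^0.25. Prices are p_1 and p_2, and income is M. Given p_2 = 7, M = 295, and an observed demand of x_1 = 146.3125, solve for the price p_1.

p_1 = 0.8

This is Cobb-Douglas in (x_1−4, x_2−20): tangency gives 0.75·p_2·(x_2−20) = 0.25·p_1·(x_1−4).
Substituting into the budget: x_1* = 4 + 0.75·(M − 4·p_1 − 20·p_2)/p_1, and x_2* = 20 + 0.25·(…)/p_2.
Set x_1* = 146.3125 in the demand function and solve for p_1: p_1 = 0.8.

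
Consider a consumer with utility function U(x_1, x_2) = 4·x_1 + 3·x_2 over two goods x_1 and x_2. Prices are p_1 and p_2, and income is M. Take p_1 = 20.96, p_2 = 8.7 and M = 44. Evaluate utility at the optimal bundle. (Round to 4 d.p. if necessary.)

Linear utility — the consumer picks whichever good has higher MU/price: 4/20.96 = 0.1908 vs 3/8.7 = 0.3448.
x_2 gives more utility per dollar, so spend all income on x_2: x_2* = M/p_2, x_1* = 0.
Numerically: x_1* = 0, x_2* = 5.0575.
Utility at the optimum: U(0, 5.0575) = 15.1724.

V = 15.1724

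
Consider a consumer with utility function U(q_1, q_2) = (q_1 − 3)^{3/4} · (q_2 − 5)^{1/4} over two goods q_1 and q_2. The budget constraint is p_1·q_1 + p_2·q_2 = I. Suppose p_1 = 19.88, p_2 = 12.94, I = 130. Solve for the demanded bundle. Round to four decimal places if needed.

This is Cobb-Douglas in (q_1−3, q_2−5): tangency gives 0.75·p_2·(q_2−5) = 0.25·p_1·(q_1−3).
Substituting into the budget: q_1* = 3 + 0.75·(I − 3·p_1 − 5·p_2)/p_1, and q_2* = 5 + 0.25·(…)/p_2.
Discretionary income = 130 − 3·19.88 − 5·12.94 = 5.66; q_1* = 3 + 0.75·5.66/19.88 = 3.2135; q_2* = 5 + 0.25·5.66/12.94 = 5.1094.

q_1* = 3.2135, q_2* = 5.1094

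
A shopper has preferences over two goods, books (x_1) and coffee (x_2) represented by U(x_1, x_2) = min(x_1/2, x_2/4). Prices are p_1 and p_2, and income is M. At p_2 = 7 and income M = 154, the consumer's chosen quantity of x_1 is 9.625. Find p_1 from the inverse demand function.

With perfect complements, no substitution: consume in ratio x_1:x_2 = 2:4.
Budget: p_1·x_1 + p_2·2·x_1 = M, so (2·p_1 + 4·p_2)·x_1 = 2·M.
Demand: x_1*(p_1,p_2,M) = 2·M/(2·p_1 + 4·p_2), x_2* = 4·M/(2·p_1 + 4·p_2).
Set x_1* = 9.625 in the demand function and solve for p_1: p_1 = 2.

p_1 = 2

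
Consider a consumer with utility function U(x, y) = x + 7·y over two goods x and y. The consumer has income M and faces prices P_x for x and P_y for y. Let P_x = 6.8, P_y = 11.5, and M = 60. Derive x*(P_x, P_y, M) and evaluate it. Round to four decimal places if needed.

Linear utility — the consumer picks whichever good has higher MU/price: 1/6.8 = 0.1471 vs 7/11.5 = 0.6087.
y gives more utility per dollar, so spend all income on y: y* = M/P_y, x* = 0.
Numerically: x* = 0, y* = 5.2174.

x* = 0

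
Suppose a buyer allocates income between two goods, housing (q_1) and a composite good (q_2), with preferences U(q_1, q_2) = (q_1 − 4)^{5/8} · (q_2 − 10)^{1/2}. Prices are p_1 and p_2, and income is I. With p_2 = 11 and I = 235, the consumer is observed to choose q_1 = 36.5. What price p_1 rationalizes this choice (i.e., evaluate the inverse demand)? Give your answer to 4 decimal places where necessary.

p_1 = 2

MRS = (5/4)·(q_2−10)/(q_1−4). Tangency with p_1/p_2 gives q_2−10 = (4/5)·(p_1/p_2)·(q_1−4).
Substituting into the budget: q_1* = 4 + 5/9·(I − 4·p_1 − 10·p_2)/p_1, and q_2* = 10 + 4/9·(…)/p_2.
Set q_1* = 36.5 in the demand function and solve for p_1: p_1 = 2.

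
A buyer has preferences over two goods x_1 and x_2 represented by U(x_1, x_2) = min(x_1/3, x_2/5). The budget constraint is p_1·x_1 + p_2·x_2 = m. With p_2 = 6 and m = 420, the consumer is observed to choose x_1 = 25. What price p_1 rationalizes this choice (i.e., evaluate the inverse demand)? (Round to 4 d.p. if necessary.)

p_1 = 6.8

Leontief preferences: the optimum is at the kink where x_1/3 = x_2/5, i.e. x_2 = (5/3)·x_1.
Budget: p_1·x_1 + p_2·(5/3)·x_1 = m, so (3·p_1 + 5·p_2)·x_1 = 3·m.
Demand: x_1*(p_1,p_2,m) = 3·m/(3·p_1 + 5·p_2), x_2* = 5·m/(3·p_1 + 5·p_2).
Set x_1* = 25 in the demand function and solve for p_1: p_1 = 6.8.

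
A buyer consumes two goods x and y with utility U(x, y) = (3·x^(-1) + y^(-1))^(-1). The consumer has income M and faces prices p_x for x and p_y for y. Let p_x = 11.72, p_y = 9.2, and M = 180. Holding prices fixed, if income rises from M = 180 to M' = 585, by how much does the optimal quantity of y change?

Δy* = 14.8977

Numerically y/x = 0.651642, so x* = 180/(11.72 + 9.2·0.651642) = 10.1608 and y* = 0.651642·10.1608 = 6.6212.
At M' = 585: y* = 21.519. Change: 21.519 − 6.6212 = 14.8977.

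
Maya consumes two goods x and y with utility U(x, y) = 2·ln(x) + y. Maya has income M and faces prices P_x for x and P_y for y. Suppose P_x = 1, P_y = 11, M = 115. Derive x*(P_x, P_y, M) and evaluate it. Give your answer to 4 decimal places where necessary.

x* = 22

Set MRS = P_x/P_y: (2/x)/1 = P_x/P_y.
So x*(P_x,P_y) = 2·P_y/P_x, independent of income; and y* = (M − 2·P_y)/P_y.
At the given prices: x* = 2·11/1 = 22.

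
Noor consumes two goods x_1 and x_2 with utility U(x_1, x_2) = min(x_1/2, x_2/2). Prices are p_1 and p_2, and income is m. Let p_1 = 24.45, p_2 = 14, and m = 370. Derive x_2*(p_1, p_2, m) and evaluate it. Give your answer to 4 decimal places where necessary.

x_2* = 9.6229

With perfect complements, no substitution: consume in ratio x_1:x_2 = 2:2.
Budget: p_1·x_1 + p_2·x_1 = m, so (2·p_1 + 2·p_2)·x_1 = 2·m.
Demand: x_1*(p_1,p_2,m) = 2·m/(2·p_1 + 2·p_2), x_2* = 2·m/(2·p_1 + 2·p_2).
Here 2·24.45 + 2·14 = 76.9, giving x_2* = 9.6229.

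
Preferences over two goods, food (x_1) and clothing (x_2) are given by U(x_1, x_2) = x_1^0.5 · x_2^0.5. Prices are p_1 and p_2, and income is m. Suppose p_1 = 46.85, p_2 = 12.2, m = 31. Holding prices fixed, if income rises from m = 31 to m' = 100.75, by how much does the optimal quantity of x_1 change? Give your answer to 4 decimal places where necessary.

MU_x_1/MU_x_2 = (0.5·x_2)/(0.5·x_1); tangency sets this equal to p_1/p_2.
Rearranging, p_2·x_2 = p_1·x_1. Substituting into the budget gives p_1·x_1·(1 + 1) = m.
Demand: x_1*(p_1,p_2,m) = 0.5·m/p_1 and x_2* = 0.5·m/p_2.
At p_1=46.85, p_2=12.2, m=31: x_1* = 0.5·31/46.85 = 0.3308.
At m' = 100.75: x_1* = 1.0752. Change: 1.0752 − 0.3308 = 0.7444.

Δx_1* = 0.7444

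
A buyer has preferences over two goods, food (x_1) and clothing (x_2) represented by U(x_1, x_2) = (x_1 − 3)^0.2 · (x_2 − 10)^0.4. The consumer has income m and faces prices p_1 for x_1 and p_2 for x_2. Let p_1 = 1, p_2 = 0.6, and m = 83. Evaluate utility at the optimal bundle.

V = 11.0769

MRS = (1/2)·(x_2−10)/(x_1−3). Tangency with p_1/p_2 gives x_2−10 = 2·(p_1/p_2)·(x_1−3).
After buying the subsistence bundle (3, 10), a share 1/3 of the remaining income goes to x_1: x_1* = 3 + 1/3·(m − 3p_1 − 10p_2)/p_1.
Discretionary income = 83 − 3·1 − 10·0.6 = 74; x_1* = 3 + 1/3·74/1 = 27.6667; x_2* = 10 + 2/3·74/0.6 = 92.2222.
Utility at the optimum: U(27.6667, 92.2222) = 11.0769.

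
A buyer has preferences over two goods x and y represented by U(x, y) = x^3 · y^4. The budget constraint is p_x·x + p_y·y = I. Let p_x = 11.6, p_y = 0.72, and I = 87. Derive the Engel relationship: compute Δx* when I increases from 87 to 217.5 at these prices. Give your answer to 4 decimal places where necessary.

The MRS is (3/4)·y/x. Set MRS = p_x/p_y.
Rearranging, p_y·y = (4/3)·p_x·x. Substituting into the budget gives p_x·x·(1 + (4/3)) = I.
Demand: x*(p_x,p_y,I) = 3/7·I/p_x and y* = 4/7·I/p_y.
At p_x=11.6, p_y=0.72, I=87: x* = 3/7·87/11.6 = 3.2143.
At I' = 217.5: x* = 8.0357. Change: 8.0357 − 3.2143 = 4.8214.

Δx* = 4.8214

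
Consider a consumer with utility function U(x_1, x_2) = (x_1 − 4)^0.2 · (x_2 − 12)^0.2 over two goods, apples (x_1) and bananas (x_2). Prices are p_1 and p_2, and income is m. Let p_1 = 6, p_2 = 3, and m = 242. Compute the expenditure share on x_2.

share on x_2 = 0.5248

Let x_1' = x_1−4, x_2' = x_2−12. MRS = x_2'/x_1' = p_1/p_2.
After buying the subsistence bundle (4, 12), a share 0.5 of the remaining income goes to x_1: x_1* = 4 + 0.5·(m − 4p_1 − 12p_2)/p_1.
Discretionary income = 242 − 4·6 − 12·3 = 182; x_1* = 4 + 0.5·182/6 = 19.1667; x_2* = 12 + 0.5·182/3 = 42.3333.
Expenditure on x_2: 3·42.3333 = 127; share = 0.5248.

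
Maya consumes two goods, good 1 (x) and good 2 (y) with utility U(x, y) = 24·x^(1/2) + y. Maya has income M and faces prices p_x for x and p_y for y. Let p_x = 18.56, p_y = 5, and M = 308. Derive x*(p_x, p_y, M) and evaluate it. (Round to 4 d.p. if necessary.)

Set MRS = p_x/p_y: 12·x^(−1/2) = p_x/p_y.
Thus x* = (12·p_y/p_x)² — independent of M — with the rest of income spent on y.
Plugging in: x* = (12·5/18.56)² = 10.4507.

x* = 10.4507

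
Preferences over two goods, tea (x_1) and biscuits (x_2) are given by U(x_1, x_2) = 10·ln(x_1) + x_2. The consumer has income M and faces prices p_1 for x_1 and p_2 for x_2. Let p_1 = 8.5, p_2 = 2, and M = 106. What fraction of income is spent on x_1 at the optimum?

share on x_1 = 0.1887

Set MRS = p_1/p_2: (10/x_1)/1 = p_1/p_2.
So x_1*(p_1,p_2) = 10·p_2/p_1, independent of income; and x_2* = (M − 10·p_2)/p_2.
At the given prices: x_1* = 10·2/8.5 = 2.3529, and x_2* = 43.
Expenditure on x_1: 8.5·2.3529 = 20; share = 0.1887.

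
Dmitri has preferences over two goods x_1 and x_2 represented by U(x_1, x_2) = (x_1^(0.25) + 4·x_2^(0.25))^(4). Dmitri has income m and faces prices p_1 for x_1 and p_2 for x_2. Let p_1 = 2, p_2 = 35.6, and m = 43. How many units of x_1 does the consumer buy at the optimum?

x_1* = 6.2648

MRS = MU_x_1/MU_x_2 = (1/4)·(x_2/x_1)^(0.75). Set equal to p_1/p_2.
Hence x_2/x_1 = (4·p_1/p_2)^(1/(0.75)), i.e. raised to the 4/3 power.
With the ratio pinned down, the budget gives x_1* = m/(p_1 + p_2·(x_2/x_1)) and x_2* = (x_2/x_1)·x_1*.
Numerically x_2/x_1 = 0.136622, so x_1* = 43/(2 + 35.6·0.136622) = 6.2648.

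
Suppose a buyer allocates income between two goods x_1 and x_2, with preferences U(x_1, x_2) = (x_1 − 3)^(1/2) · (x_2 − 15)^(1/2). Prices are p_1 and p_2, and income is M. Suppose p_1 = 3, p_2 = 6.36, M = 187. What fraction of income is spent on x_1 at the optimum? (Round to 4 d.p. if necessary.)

share on x_1 = 0.269

Let x_1' = x_1−3, x_2' = x_2−15. MRS = x_2'/x_1' = p_1/p_2.
Substituting into the budget: x_1* = 3 + 0.5·(M − 3·p_1 − 15·p_2)/p_1, and x_2* = 15 + 0.5·(…)/p_2.
Discretionary income = 187 − 3·3 − 15·6.36 = 82.6; x_1* = 3 + 0.5·82.6/3 = 16.7667; x_2* = 15 + 0.5·82.6/6.36 = 21.4937.
Expenditure on x_1: 3·16.7667 = 50.3; share = 0.269.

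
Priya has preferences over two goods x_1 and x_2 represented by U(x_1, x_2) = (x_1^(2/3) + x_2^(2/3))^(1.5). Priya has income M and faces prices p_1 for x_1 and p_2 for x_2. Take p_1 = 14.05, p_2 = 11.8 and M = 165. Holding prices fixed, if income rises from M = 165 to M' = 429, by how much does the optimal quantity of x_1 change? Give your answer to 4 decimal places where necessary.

Numerically x_2/x_1 = 1.688041, so x_1* = 165/(14.05 + 11.8·1.688041) = 4.8574.
At M' = 429: x_1* = 12.6292. Change: 12.6292 − 4.8574 = 7.7718.

Δx_1* = 7.7718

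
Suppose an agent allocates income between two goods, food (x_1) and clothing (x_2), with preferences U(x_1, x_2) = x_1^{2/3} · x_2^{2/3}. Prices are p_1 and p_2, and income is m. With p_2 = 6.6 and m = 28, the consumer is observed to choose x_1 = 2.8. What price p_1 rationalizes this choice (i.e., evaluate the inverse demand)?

MU_x_1/MU_x_2 = (2/3·x_2)/(2/3·x_1); tangency sets this equal to p_1/p_2.
Rearranging, p_2·x_2 = p_1·x_1. Substituting into the budget gives p_1·x_1·(1 + 1) = m.
Demand: x_1*(p_1,p_2,m) = 0.5·m/p_1 and x_2* = 0.5·m/p_2.
Set x_1* = 2.8 in the demand function and solve for p_1: p_1 = 5.

p_1 = 5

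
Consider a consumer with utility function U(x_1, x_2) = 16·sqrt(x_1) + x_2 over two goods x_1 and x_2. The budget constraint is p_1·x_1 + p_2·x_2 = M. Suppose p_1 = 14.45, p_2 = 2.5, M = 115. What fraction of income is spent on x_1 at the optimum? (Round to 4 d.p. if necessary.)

MU_x_1 = 8/√x_1, MU_x_2 = 1. Tangency: 8/√x_1 = p_1/p_2.
Solve: √x_1 = 8·p_2/p_1, so x_1*(p_1,p_2) = (8·p_2/p_1)², and x_2* = (M − p_1·x_1*)/p_2.
Plugging in: x_1* = (8·2.5/14.45)² = 1.9157, x_2* = 34.9273.
Expenditure on x_1: 14.45·1.9157 = 27.6817; share = 0.2407.

share on x_1 = 0.2407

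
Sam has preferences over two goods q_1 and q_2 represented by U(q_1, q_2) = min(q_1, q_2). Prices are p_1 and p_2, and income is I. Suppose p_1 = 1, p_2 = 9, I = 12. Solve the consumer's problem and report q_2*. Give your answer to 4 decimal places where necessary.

q_2* = 1.2

Leontief preferences: the optimum is at the kink where q_1/1 = q_2/1, i.e. q_2 = q_1.
Budget: p_1·q_1 + p_2·q_1 = I, so (p_1 + p_2)·q_1 = I.
Demand: q_1*(p_1,p_2,I) = I/(p_1 + p_2), q_2* = I/(p_1 + p_2).
Here 1 + 9 = 10, giving q_2* = 1.2.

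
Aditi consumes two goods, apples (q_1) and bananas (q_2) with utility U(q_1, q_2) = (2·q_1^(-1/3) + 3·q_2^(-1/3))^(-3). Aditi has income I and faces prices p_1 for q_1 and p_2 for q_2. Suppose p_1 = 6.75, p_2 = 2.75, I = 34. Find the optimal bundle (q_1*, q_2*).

q_1* = 2.4183, q_2* = 6.4278

MU_q_1 ∝ 2·q_1^(-4/3), MU_q_2 ∝ 3·q_2^(-4/3), so MRS = (2/3)·(q_2/q_1)^(4/3) = p_1/p_2.
Solve for the ratio: q_2/q_1 = [(3/2)·p_1/p_2]^(0.75).
With the ratio pinned down, the budget gives q_1* = I/(p_1 + p_2·(q_2/q_1)) and q_2* = (q_2/q_1)·q_1*.
Numerically q_2/q_1 = 2.65795, so q_1* = 34/(6.75 + 2.75·2.65795) = 2.4183 and q_2* = 2.65795·2.4183 = 6.4278.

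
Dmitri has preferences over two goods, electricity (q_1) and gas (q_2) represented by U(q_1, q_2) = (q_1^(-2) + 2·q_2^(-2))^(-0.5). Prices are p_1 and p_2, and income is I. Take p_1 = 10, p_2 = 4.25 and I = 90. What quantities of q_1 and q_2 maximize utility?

MRS = MU_q_1/MU_q_2 = (1/2)·(q_2/q_1)^(3). Set equal to p_1/p_2.
Hence q_2/q_1 = (2·p_1/p_2)^(1/(3)), i.e. raised to the 1/3 power.
With the ratio pinned down, the budget gives q_1* = I/(p_1 + p_2·(q_2/q_1)) and q_2* = (q_2/q_1)·q_1*.
Numerically q_2/q_1 = 1.675767, so q_1* = 90/(10 + 4.25·1.675767) = 5.2564 and q_2* = 1.675767·5.2564 = 8.8085.

q_1* = 5.2564, q_2* = 8.8085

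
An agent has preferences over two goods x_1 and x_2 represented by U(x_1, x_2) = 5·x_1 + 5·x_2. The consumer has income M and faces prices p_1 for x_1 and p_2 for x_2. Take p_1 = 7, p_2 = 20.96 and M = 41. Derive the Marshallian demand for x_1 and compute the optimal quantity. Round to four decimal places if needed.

x_1* = 5.8571

Perfect substitutes: compare marginal utility per dollar. 5/p_1 vs 5/p_2 → 0.7143 vs 0.2385.
x_1 gives more utility per dollar, so spend all income on x_1: x_1* = M/p_1, x_2* = 0.
Numerically: x_1* = 5.8571, x_2* = 0.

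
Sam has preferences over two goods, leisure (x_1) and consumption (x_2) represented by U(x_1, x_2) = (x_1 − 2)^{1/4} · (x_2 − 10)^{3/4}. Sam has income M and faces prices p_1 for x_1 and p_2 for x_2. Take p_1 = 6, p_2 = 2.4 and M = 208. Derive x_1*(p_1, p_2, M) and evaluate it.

x_1* = 9.1667

This is Cobb-Douglas in (x_1−2, x_2−10): tangency gives 0.25·p_2·(x_2−10) = 0.75·p_1·(x_1−2).
After buying the subsistence bundle (2, 10), a share 0.25 of the remaining income goes to x_1: x_1* = 2 + 0.25·(M − 2p_1 − 10p_2)/p_1.
Discretionary income = 208 − 2·6 − 10·2.4 = 172; x_1* = 2 + 0.25·172/6 = 9.1667.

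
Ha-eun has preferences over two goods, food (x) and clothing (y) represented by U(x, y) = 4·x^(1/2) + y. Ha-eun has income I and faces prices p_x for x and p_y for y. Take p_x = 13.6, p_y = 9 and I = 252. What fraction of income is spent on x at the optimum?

share on x = 0.0945

MU_x = 2/√x, MU_y = 1. Tangency: 2/√x = p_x/p_y.
Solve: √x = 2·p_y/p_x, so x*(p_x,p_y) = (2·p_y/p_x)², and y* = (I − p_x·x*)/p_y.
Plugging in: x* = (2·9/13.6)² = 1.7517, y* = 25.3529.
Expenditure on x: 13.6·1.7517 = 23.8235; share = 0.0945.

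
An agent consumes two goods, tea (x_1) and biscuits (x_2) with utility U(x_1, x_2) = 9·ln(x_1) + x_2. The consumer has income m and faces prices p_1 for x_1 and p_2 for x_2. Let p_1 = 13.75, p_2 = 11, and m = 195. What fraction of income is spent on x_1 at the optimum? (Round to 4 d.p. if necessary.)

Set MRS = p_1/p_2: (9/x_1)/1 = p_1/p_2.
So x_1*(p_1,p_2) = 9·p_2/p_1, independent of income; and x_2* = (m − 9·p_2)/p_2.
At the given prices: x_1* = 9·11/13.75 = 7.2, and x_2* = 8.7273.
Expenditure on x_1: 13.75·7.2 = 99; share = 0.5077.

share on x_1 = 0.5077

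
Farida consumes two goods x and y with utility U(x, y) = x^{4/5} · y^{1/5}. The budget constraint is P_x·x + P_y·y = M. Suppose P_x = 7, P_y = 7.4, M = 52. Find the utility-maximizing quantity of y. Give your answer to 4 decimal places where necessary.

The MRS is 4·y/x. Set MRS = P_x/P_y.
Rearranging, P_y·y = (1/4)·P_x·x. Substituting into the budget gives P_x·x·(1 + (1/4)) = M.
Demand: x*(P_x,P_y,M) = 0.8·M/P_x and y* = 0.2·M/P_y.
At P_x=7, P_y=7.4, M=52: y* = 0.2·52/7.4 = 1.4054.

y* = 1.4054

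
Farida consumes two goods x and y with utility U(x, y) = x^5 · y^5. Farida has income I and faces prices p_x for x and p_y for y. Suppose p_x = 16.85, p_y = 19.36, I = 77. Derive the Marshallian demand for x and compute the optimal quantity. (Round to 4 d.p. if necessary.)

At p_x=16.85, p_y=19.36, I=77: x* = 0.5·77/16.85 = 2.2849.

x* = 2.2849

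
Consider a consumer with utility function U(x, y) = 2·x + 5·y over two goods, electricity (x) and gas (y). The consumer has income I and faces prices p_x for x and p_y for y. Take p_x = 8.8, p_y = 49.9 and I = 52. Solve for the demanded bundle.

x* = 5.9091, y* = 0

Perfect substitutes: compare marginal utility per dollar. 2/p_x vs 5/p_y → 0.2273 vs 0.1002.
x gives more utility per dollar, so spend all income on x: x* = I/p_x, y* = 0.
Numerically: x* = 5.9091, y* = 0.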